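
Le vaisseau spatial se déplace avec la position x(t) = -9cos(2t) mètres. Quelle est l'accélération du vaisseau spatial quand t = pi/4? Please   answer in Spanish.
Partiendo de la posición x(t) = -9·cos(2·t), tomamos 2 derivadas. Tomando d/dt de x(t), encontramos v(t) = 18·sin(2·t). Tomando d/dt de v(t), encontramos a(t) = 36·cos(2·t). Usando a(t) = 36·cos(2·t) y sustituyendo t = pi/4, encontramos a = 0.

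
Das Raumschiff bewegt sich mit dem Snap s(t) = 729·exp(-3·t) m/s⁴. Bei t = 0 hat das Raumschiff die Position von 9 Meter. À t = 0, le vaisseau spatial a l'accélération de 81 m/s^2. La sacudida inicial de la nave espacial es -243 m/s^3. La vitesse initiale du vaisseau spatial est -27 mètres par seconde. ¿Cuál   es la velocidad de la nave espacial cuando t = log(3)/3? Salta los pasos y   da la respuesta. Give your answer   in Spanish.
v(log(3)/3) = -9.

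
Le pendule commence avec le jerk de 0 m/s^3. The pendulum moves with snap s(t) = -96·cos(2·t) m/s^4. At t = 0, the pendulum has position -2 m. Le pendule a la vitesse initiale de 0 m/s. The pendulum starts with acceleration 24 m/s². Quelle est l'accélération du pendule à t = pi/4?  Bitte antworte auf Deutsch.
Wir müssen die Stammfunktion unserer Gleichung für den Snap s(t) = -96·cos(2·t) 2-mal finden. Die Stammfunktion von dem Snap ist der Ruck. Mit j(0) = 0 erhalten wir j(t) = -48·sin(2·t). Mit ∫j(t)dt und Anwendung von a(0) = 24, finden wir a(t) = 24·cos(2·t). Mit a(t) = 24·cos(2·t) und Einsetzen von t = pi/4, finden wir a = 0.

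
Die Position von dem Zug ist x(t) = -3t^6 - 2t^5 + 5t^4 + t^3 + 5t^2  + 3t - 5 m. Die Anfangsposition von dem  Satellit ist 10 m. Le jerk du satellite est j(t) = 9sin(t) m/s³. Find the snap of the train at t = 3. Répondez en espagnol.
Debemos derivar nuestra ecuación de la posición x(t) = -3·t^6 - 2·t^5 + 5·t^4 + t^3 + 5·t^2 + 3·t - 5 4 veces. Tomando d/dt de x(t), encontramos v(t) = -18·t^5 - 10·t^4 + 20·t^3 + 3·t^2 + 10·t + 3. Tomando d/dt de v(t), encontramos a(t) = -90·t^4 - 40·t^3 + 60·t^2 + 6·t + 10. La derivada de la aceleración da la sacudida: j(t) = -360·t^3 - 120·t^2 + 120·t + 6. Derivando la sacudida, obtenemos el snap: s(t) = -1080·t^2 - 240·t + 120. De la ecuación del snap s(t) = -1080·t^2 - 240·t + 120, sustituimos t = 3 para obtener s = -10320.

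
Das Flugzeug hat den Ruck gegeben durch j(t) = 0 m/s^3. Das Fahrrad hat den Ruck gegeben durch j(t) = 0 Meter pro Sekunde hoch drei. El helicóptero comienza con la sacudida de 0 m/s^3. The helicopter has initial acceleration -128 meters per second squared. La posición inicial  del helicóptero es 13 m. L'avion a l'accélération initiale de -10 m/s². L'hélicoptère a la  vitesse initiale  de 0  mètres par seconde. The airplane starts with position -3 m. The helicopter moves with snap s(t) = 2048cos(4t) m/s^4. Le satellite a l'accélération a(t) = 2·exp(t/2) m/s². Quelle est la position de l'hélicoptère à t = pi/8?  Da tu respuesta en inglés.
We need to integrate our snap equation s(t) = 2048·cos(4·t) 4 times. The antiderivative of snap is jerk. Using j(0) = 0, we get j(t) = 512·sin(4·t). Taking ∫j(t)dt and applying a(0) = -128, we find a(t) = -128·cos(4·t). Integrating acceleration and using the initial condition v(0) = 0, we get v(t) = -32·sin(4·t). Integrating velocity and using the initial condition x(0) = 13, we get x(t) = 8·cos(4·t) + 5. We have position x(t) = 8·cos(4·t) + 5. Substituting t = pi/8: x(pi/8) = 5.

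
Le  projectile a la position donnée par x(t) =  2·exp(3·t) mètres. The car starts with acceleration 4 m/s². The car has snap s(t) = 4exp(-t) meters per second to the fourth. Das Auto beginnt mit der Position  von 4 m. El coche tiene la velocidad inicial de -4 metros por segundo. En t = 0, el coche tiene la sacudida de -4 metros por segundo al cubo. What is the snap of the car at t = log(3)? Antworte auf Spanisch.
De la ecuación del snap s(t) = 4·exp(-t), sustituimos t = log(3) para obtener s = 4/3.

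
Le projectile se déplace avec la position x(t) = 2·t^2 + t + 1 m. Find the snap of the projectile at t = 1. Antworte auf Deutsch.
Wir müssen unsere Gleichung für die Position x(t) = 2·t^2 + t + 1 4-mal ableiten. Durch Ableiten von der Position erhalten wir die Geschwindigkeit: v(t) = 4·t + 1. Mit d/dt von v(t) finden wir a(t) = 4. Mit d/dt von a(t) finden wir j(t) = 0. Die Ableitung von dem Ruck ergibt den Snap: s(t) = 0. Wir haben den Snap s(t) = 0. Durch Einsetzen von t = 1: s(1) = 0.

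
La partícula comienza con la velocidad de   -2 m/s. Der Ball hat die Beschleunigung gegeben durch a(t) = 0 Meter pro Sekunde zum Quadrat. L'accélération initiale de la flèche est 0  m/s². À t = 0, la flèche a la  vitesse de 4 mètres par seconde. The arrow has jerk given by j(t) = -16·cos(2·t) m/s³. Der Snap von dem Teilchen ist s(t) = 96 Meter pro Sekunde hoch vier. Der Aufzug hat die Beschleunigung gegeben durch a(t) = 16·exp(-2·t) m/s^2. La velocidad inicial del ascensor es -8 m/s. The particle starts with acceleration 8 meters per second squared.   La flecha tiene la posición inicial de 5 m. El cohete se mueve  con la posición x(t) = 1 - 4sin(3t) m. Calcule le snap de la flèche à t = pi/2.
Pour résoudre ceci, nous devons prendre 1 dérivée de notre équation du jerk j(t) = -16·cos(2·t). En dérivant le jerk, nous obtenons le snap: s(t) = 32·sin(2·t). De l'équation du snap s(t) = 32·sin(2·t), nous substituons t = pi/2 pour obtenir s = 0.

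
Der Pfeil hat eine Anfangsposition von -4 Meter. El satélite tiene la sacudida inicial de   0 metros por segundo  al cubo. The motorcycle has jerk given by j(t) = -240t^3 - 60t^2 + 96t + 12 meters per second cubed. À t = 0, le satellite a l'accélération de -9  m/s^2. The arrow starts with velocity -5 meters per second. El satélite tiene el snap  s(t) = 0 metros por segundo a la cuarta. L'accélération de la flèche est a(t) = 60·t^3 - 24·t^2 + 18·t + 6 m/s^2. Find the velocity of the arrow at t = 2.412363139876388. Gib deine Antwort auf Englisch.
To find the answer, we compute 1 integral of a(t) = 60·t^3 - 24·t^2 + 18·t + 6. Finding the antiderivative of a(t) and using v(0) = -5: v(t) = 15·t^4 - 8·t^3 + 9·t^2 + 6·t - 5. We have velocity v(t) = 15·t^4 - 8·t^3 + 9·t^2 + 6·t - 5. Substituting t = 2.412363139876388: v(2.412363139876388) = 457.537733737785.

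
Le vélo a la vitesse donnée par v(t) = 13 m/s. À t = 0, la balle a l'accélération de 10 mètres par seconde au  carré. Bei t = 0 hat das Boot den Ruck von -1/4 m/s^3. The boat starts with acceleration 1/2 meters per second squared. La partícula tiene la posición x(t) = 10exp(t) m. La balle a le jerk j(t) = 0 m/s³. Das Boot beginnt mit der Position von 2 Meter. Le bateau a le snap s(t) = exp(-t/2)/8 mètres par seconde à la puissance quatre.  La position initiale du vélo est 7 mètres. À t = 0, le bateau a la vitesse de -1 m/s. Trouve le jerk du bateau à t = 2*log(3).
Nous devons intégrer notre équation du snap s(t) = exp(-t/2)/8 1 fois. L'intégrale du snap est le jerk. En utilisant j(0) = -1/4, nous obtenons j(t) = -exp(-t/2)/4. En utilisant j(t) = -exp(-t/2)/4 et en substituant t = 2*log(3), nous trouvons j = -1/12.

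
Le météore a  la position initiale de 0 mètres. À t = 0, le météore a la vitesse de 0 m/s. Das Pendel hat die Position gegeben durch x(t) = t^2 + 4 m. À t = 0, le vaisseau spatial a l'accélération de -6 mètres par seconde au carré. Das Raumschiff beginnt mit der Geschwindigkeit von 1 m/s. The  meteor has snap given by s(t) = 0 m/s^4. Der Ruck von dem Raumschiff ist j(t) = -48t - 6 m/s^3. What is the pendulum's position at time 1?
Using x(t) = t^2 + 4 and substituting t = 1, we find x = 5.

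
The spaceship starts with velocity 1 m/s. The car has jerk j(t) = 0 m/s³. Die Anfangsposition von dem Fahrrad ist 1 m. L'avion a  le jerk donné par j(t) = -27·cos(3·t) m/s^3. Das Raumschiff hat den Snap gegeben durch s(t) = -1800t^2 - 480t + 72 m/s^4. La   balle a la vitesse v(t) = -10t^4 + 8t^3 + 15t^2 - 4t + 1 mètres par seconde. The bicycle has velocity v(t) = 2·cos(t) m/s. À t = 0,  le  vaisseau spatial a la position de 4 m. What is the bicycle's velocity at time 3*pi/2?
Using v(t) = 2·cos(t) and substituting t = 3*pi/2, we find v = 0.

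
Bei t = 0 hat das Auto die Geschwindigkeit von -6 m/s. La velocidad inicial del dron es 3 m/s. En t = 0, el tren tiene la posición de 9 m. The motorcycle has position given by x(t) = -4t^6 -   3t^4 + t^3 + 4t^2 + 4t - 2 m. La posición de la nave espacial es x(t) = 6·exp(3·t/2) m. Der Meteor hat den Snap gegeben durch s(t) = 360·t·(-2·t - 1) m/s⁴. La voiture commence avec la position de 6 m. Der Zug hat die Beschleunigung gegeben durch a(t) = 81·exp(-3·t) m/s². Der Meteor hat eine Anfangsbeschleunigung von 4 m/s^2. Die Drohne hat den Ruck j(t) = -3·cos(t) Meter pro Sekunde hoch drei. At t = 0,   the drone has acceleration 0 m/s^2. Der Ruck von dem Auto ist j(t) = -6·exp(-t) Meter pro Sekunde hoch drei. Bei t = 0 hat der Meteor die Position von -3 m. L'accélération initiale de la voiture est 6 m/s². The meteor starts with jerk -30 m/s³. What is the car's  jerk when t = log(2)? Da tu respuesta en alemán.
Wir haben den Ruck j(t) = -6·exp(-t). Durch Einsetzen von t = log(2): j(log(2)) = -3.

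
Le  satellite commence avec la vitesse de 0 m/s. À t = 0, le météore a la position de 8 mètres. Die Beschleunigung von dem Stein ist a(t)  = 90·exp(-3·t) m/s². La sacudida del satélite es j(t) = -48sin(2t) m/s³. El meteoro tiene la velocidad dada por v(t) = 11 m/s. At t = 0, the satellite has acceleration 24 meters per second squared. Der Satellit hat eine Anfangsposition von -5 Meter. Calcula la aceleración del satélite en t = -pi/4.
Debemos encontrar la antiderivada de nuestra ecuación de la sacudida j(t) = -48·sin(2·t) 1 vez. La integral de la sacudida, con a(0) = 24, da la aceleración: a(t) = 24·cos(2·t). De la ecuación de la aceleración a(t) = 24·cos(2·t), sustituimos t = -pi/4 para obtener a = 0.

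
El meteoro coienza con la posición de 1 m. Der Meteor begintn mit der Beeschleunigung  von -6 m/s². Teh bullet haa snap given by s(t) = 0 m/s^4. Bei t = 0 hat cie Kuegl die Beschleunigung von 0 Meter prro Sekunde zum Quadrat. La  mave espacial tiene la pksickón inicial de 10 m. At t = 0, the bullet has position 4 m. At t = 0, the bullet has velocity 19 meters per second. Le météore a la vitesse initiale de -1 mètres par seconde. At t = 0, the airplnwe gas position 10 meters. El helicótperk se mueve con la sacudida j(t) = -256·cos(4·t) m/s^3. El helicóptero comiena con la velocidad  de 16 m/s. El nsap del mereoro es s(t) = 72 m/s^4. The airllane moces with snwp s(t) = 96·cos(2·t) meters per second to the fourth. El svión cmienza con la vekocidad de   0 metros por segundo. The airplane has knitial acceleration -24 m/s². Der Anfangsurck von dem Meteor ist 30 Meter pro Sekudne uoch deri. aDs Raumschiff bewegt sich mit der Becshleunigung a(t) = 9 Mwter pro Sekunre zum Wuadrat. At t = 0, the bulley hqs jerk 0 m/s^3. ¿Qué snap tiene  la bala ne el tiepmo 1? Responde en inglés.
We have snap s(t) = 0. Substituting t = 1: s(1) = 0.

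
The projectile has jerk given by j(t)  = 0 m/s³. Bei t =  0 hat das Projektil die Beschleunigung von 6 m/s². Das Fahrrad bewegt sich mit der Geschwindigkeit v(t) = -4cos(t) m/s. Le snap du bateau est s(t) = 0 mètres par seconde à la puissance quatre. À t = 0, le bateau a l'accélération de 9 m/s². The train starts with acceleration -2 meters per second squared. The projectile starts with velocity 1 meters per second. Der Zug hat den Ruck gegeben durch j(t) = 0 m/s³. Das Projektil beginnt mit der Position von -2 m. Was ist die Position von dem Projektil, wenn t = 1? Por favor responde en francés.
En partant du jerk j(t) = 0, nous prenons 3 intégrales. La primitive du jerk, avec a(0) = 6, donne l'accélération: a(t) = 6. En prenant ∫a(t)dt et en appliquant v(0) = 1, nous trouvons v(t) = 6·t + 1. La primitive de la vitesse, avec x(0) = -2, donne la position: x(t) = 3·t^2 + t - 2. En utilisant x(t) = 3·t^2 + t - 2 et en substituant t = 1, nous trouvons x = 2.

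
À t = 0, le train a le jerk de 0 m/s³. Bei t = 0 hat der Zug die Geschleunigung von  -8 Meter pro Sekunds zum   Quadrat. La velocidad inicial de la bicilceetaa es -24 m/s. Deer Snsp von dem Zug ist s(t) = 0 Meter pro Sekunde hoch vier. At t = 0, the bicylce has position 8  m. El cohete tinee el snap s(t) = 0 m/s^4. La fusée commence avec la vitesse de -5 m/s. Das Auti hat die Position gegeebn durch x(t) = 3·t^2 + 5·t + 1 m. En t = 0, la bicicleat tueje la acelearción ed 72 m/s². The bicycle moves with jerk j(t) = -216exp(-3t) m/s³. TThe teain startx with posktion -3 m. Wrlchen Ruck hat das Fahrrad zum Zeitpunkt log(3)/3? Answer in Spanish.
De la ecuación de la sacudida j(t) = -216·exp(-3·t), sustituimos t = log(3)/3 para obtener j = -72.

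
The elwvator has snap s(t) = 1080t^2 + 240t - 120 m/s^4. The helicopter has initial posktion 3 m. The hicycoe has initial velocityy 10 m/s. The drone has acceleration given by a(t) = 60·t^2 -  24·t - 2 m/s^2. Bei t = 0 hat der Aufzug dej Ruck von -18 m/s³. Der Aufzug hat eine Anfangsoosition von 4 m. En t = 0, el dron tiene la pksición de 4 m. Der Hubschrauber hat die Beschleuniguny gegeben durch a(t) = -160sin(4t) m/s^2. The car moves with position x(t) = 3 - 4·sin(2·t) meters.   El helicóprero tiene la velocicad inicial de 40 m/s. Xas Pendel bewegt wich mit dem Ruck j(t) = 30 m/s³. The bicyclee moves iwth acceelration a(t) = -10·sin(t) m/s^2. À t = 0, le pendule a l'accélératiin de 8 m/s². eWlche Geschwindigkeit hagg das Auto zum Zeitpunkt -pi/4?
Ausgehend von der Position x(t) = 3 - 4·sin(2·t), nehmen wir 1 Ableitung. Durch Ableiten von der Position erhalten wir die Geschwindigkeit: v(t) = -8·cos(2·t). Aus der Gleichung für die Geschwindigkeit v(t) = -8·cos(2·t), setzen wir t = -pi/4 ein und erhalten v = 0.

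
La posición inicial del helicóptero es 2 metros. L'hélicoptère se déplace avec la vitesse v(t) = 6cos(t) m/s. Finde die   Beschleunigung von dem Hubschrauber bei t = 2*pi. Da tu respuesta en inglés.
Starting from velocity v(t) = 6·cos(t), we take 1 derivative. Taking d/dt of v(t), we find a(t) = -6·sin(t). Using a(t) = -6·sin(t) and substituting t = 2*pi, we find a = 0.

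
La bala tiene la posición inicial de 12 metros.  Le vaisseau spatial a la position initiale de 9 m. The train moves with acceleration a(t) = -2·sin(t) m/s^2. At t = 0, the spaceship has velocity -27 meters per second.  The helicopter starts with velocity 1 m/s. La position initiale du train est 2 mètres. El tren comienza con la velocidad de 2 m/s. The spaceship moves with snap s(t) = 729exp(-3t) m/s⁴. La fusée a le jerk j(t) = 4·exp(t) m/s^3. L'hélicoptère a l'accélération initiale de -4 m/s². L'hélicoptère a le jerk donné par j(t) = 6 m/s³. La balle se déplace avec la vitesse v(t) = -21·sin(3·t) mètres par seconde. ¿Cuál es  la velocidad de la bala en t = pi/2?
Tenemos la velocidad v(t) = -21·sin(3·t). Sustituyendo t = pi/2: v(pi/2) = 21.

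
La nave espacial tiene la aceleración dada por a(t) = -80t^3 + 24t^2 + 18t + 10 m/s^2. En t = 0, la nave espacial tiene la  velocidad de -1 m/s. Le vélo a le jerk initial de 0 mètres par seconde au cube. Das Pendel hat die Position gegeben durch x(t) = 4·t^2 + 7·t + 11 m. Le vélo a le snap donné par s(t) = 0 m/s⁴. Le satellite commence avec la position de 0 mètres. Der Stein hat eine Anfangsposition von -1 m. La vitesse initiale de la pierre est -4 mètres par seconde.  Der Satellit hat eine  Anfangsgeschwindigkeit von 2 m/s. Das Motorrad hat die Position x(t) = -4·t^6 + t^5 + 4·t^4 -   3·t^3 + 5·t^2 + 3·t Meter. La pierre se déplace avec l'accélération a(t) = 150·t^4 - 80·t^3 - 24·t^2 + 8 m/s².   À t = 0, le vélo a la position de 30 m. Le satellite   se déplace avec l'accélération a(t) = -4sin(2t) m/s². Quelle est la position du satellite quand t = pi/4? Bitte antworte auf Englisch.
Starting from acceleration a(t) = -4·sin(2·t), we take 2 antiderivatives. Integrating acceleration and using the initial condition v(0) = 2, we get v(t) = 2·cos(2·t). Finding the antiderivative of v(t) and using x(0) = 0: x(t) = sin(2·t). Using x(t) = sin(2·t) and substituting t = pi/4, we find x = 1.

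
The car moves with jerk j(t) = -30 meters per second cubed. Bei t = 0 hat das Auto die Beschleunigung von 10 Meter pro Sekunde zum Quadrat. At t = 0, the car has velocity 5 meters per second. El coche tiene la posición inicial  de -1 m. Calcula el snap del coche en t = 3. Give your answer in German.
Um dies zu lösen, müssen wir 1 Ableitung unserer Gleichung für den Ruck j(t) = -30 nehmen. Mit d/dt von j(t) finden wir s(t) = 0. Mit s(t) = 0 und Einsetzen von t = 3, finden wir s = 0.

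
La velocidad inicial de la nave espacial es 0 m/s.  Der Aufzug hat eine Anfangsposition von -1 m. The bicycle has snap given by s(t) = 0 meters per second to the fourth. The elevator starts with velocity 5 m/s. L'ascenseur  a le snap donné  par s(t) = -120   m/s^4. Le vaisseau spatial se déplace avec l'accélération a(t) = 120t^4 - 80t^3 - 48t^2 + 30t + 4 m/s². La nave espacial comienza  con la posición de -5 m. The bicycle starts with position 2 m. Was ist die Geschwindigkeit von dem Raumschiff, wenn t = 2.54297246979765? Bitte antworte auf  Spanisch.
Necesitamos integrar nuestra ecuación de la aceleración a(t) = 120·t^4 - 80·t^3 - 48·t^2 + 30·t + 4 1 vez. La integral de la aceleración, con v(0) = 0, da la velocidad: v(t) = t·(24·t^4 - 20·t^3 - 16·t^2 + 15·t + 4). Usando v(t) = t·(24·t^4 - 20·t^3 - 16·t^2 + 15·t + 4) y sustituyendo t = 2.54297246979765, encontramos v = 1559.91980146970.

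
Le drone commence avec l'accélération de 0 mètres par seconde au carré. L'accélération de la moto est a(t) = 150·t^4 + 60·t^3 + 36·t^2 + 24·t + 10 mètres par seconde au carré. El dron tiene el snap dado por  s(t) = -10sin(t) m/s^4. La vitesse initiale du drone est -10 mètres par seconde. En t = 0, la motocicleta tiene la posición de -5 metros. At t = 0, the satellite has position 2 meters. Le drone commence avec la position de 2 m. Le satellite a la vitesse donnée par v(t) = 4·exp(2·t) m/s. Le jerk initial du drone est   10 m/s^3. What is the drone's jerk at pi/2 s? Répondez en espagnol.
Partiendo del snap s(t) = -10·sin(t), tomamos 1 antiderivada. La integral del snap, con j(0) = 10, da la sacudida: j(t) = 10·cos(t). Usando j(t) = 10·cos(t) y sustituyendo t = pi/2, encontramos j = 0.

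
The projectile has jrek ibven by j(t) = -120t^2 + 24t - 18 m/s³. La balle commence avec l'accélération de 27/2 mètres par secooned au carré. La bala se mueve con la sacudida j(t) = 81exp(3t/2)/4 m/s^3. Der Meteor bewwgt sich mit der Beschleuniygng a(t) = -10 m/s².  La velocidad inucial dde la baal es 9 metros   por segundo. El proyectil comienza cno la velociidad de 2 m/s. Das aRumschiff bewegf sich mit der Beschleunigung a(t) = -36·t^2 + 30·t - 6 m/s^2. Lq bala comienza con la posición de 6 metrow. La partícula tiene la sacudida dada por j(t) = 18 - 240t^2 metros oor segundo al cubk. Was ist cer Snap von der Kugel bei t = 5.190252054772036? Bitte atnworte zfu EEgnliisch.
Starting from jerk j(t) = 81·exp(3·t/2)/4, we take 1 derivative. Taking d/dt of j(t), we find s(t) = 243·exp(3·t/2)/8. We have snap s(t) = 243·exp(3·t/2)/8. Substituting t = 5.190252054772036: s(5.190252054772036) = 73057.2006479123.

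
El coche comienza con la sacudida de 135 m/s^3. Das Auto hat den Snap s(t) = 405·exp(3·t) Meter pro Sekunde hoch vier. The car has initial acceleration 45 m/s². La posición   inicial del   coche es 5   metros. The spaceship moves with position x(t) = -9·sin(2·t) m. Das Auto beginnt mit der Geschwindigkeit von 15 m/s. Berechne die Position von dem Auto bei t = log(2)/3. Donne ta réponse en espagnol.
Para resolver esto, necesitamos tomar 4 integrales de nuestra ecuación del snap s(t) = 405·exp(3·t). Tomando ∫s(t)dt y aplicando j(0) = 135, encontramos j(t) = 135·exp(3·t). Integrando la sacudida y usando la condición inicial a(0) = 45, obtenemos a(t) = 45·exp(3·t). La antiderivada de la aceleración es la velocidad. Usando v(0) = 15, obtenemos v(t) = 15·exp(3·t). Integrando la velocidad y usando la condición inicial x(0) = 5, obtenemos x(t) = 5·exp(3·t). Tenemos la posición x(t) = 5·exp(3·t). Sustituyendo t = log(2)/3: x(log(2)/3) = 10.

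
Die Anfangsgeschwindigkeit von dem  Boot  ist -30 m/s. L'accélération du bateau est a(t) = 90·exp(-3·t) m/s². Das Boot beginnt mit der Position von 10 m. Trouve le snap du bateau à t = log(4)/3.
En partant de l'accélération a(t) = 90·exp(-3·t), nous prenons 2 dérivées. La dérivée de l'accélération donne le jerk: j(t) = -270·exp(-3·t). La dérivée du jerk donne le snap: s(t) = 810·exp(-3·t). Nous avons le snap s(t) = 810·exp(-3·t). En substituant t = log(4)/3: s(log(4)/3) = 405/2.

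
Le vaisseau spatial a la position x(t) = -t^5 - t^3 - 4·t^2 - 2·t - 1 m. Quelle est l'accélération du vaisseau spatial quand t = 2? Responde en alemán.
Ausgehend von der Position x(t) = -t^5 - t^3 - 4·t^2 - 2·t - 1, nehmen wir 2 Ableitungen. Mit d/dt von x(t) finden wir v(t) = -5·t^4 - 3·t^2 - 8·t - 2. Durch Ableiten von der Geschwindigkeit erhalten wir die Beschleunigung: a(t) = -20·t^3 - 6·t - 8. Aus der Gleichung für die Beschleunigung a(t) = -20·t^3 - 6·t - 8, setzen wir t = 2 ein und erhalten a = -180.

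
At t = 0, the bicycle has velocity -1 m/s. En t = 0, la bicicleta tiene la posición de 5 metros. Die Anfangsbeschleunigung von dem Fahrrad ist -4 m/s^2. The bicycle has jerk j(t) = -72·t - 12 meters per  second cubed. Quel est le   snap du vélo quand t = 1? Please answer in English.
Starting from jerk j(t) = -72·t - 12, we take 1 derivative. Taking d/dt of j(t), we find s(t) = -72. From the given snap equation s(t) = -72, we substitute t = 1 to get s = -72.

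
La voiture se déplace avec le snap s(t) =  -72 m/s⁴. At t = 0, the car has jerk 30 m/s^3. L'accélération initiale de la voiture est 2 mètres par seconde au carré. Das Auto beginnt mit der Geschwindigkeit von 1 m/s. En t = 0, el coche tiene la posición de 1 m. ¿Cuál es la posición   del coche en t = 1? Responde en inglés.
We need to integrate our snap equation s(t) = -72 4 times. Finding the antiderivative of s(t) and using j(0) = 30: j(t) = 30 - 72·t. Finding the antiderivative of j(t) and using a(0) = 2: a(t) = -36·t^2 + 30·t + 2. The integral of acceleration, with v(0) = 1, gives velocity: v(t) = -12·t^3 + 15·t^2 + 2·t + 1. The antiderivative of velocity, with x(0) = 1, gives position: x(t) = -3·t^4 + 5·t^3 + t^2 + t + 1. We have position x(t) = -3·t^4 + 5·t^3 + t^2 + t + 1. Substituting t = 1: x(1) = 5.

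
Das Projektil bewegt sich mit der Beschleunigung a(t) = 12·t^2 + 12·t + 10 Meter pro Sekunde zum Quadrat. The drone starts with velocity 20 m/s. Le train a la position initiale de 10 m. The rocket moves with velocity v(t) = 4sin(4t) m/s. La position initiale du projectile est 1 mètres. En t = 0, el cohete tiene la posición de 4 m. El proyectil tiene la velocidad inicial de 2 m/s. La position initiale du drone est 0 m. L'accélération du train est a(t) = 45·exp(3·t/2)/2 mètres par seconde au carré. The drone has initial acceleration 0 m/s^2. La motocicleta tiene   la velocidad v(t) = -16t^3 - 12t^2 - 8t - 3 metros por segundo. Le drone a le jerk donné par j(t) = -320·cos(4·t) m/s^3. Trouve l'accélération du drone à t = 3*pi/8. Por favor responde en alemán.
Um dies zu lösen, müssen wir 1 Stammfunktion unserer Gleichung für den Ruck j(t) = -320·cos(4·t) finden. Mit ∫j(t)dt und Anwendung von a(0) = 0, finden wir a(t) = -80·sin(4·t). Aus der Gleichung für die Beschleunigung a(t) = -80·sin(4·t), setzen wir t = 3*pi/8 ein und erhalten a = 80.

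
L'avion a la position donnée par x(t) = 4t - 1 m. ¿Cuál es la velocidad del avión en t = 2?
Para resolver esto, necesitamos tomar 1 derivada de nuestra ecuación de la posición x(t) = 4·t - 1. Derivando la posición, obtenemos la velocidad: v(t) = 4. Usando v(t) = 4 y sustituyendo t = 2, encontramos v = 4.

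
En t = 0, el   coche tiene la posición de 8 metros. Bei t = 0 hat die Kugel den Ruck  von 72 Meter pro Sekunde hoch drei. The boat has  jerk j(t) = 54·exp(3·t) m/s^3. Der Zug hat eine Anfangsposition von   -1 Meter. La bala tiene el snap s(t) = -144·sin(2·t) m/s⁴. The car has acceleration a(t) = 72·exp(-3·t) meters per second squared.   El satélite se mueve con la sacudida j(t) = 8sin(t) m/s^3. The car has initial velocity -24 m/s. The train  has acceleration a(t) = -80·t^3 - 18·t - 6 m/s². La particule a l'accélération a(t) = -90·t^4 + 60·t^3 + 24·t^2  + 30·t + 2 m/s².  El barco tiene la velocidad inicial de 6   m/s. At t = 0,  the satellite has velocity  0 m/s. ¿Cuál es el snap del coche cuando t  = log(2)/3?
Para resolver esto, necesitamos tomar 2 derivadas de nuestra ecuación de la aceleración a(t) = 72·exp(-3·t). La derivada de la aceleración da la sacudida: j(t) = -216·exp(-3·t). Tomando d/dt de j(t), encontramos s(t) = 648·exp(-3·t). De la ecuación del snap s(t) = 648·exp(-3·t), sustituimos t = log(2)/3 para obtener s = 324.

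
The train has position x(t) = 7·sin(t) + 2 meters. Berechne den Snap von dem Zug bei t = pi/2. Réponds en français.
En partant de la position x(t) = 7·sin(t) + 2, nous prenons 4 dérivées. En dérivant la position, nous obtenons la vitesse: v(t) = 7·cos(t). En dérivant la vitesse, nous obtenons l'accélération: a(t) = -7·sin(t). La dérivée de l'accélération donne le jerk: j(t) = -7·cos(t). En prenant d/dt de j(t), nous trouvons s(t) = 7·sin(t). Nous avons le snap s(t) = 7·sin(t). En substituant t = pi/2: s(pi/2) = 7.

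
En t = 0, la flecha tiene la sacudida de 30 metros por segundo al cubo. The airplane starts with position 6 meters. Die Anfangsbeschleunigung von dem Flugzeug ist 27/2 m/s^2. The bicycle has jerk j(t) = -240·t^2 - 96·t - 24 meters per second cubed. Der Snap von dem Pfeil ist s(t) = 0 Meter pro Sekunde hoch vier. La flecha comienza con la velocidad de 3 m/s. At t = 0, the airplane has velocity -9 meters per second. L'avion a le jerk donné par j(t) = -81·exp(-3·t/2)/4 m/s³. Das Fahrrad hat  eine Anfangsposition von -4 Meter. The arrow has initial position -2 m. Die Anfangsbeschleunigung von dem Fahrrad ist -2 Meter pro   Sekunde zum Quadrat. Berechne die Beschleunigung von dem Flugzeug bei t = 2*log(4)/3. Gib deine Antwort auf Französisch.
En partant du jerk j(t) = -81·exp(-3·t/2)/4, nous prenons 1 primitive. En intégrant le jerk et en utilisant la condition initiale a(0) = 27/2, nous obtenons a(t) = 27·exp(-3·t/2)/2. En utilisant a(t) = 27·exp(-3·t/2)/2 et en substituant t = 2*log(4)/3, nous trouvons a = 27/8.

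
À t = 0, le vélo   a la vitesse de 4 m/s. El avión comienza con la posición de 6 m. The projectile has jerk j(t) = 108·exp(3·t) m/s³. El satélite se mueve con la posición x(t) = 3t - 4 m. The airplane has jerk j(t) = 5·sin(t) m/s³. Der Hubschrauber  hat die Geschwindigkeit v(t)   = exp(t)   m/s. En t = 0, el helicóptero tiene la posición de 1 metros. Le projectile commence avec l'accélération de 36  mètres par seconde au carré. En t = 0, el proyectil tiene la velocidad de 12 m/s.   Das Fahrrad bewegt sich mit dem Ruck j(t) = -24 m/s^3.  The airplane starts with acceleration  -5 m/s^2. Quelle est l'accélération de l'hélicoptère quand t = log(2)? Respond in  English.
We must differentiate our velocity equation v(t) = exp(t) 1 time. Taking d/dt of v(t), we find a(t) = exp(t). From the given acceleration equation a(t) = exp(t), we substitute t = log(2) to get a = 2.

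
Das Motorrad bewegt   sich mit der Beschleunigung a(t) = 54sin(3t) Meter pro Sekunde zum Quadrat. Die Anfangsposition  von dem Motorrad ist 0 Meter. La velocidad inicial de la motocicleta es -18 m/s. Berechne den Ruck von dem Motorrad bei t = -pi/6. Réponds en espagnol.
Debemos derivar nuestra ecuación de la aceleración a(t) = 54·sin(3·t) 1 vez. Tomando d/dt de a(t), encontramos j(t) = 162·cos(3·t). De la ecuación de la sacudida j(t) = 162·cos(3·t), sustituimos t = -pi/6 para obtener j = 0.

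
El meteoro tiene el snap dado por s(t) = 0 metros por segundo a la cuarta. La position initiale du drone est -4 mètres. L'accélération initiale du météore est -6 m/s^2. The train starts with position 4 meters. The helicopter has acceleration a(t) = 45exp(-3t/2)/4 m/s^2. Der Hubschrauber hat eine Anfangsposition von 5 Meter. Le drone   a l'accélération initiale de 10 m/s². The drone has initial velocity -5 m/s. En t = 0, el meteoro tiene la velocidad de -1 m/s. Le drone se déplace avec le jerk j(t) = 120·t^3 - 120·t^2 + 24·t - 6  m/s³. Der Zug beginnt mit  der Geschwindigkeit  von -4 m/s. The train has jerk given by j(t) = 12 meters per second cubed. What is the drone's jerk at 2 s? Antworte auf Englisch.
From the given jerk equation j(t) = 120·t^3 - 120·t^2 + 24·t - 6, we substitute t = 2 to get j = 522.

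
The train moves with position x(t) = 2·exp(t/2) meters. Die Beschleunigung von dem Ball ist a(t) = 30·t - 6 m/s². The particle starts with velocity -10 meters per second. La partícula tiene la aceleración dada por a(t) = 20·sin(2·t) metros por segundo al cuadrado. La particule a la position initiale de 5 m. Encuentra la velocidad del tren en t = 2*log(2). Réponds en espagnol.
Para resolver esto, necesitamos tomar 1 derivada de nuestra ecuación de la posición x(t) = 2·exp(t/2). Derivando la posición, obtenemos la velocidad: v(t) = exp(t/2). Tenemos la velocidad v(t) = exp(t/2). Sustituyendo t = 2*log(2): v(2*log(2)) = 2.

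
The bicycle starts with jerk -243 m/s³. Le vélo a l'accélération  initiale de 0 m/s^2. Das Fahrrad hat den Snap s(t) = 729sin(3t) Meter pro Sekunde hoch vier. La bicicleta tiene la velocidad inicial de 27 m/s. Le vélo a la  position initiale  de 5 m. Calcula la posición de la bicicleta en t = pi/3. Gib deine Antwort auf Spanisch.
Partiendo del snap s(t) = 729·sin(3·t), tomamos 4 integrales. La antiderivada del snap es la sacudida. Usando j(0) = -243, obtenemos j(t) = -243·cos(3·t). Integrando la sacudida y usando la condición inicial a(0) = 0, obtenemos a(t) = -81·sin(3·t). Integrando la aceleración y usando la condición inicial v(0) = 27, obtenemos v(t) = 27·cos(3·t). La antiderivada de la velocidad, con x(0) = 5, da la posición: x(t) = 9·sin(3·t) + 5. Tenemos la posición x(t) = 9·sin(3·t) + 5. Sustituyendo t = pi/3: x(pi/3) = 5.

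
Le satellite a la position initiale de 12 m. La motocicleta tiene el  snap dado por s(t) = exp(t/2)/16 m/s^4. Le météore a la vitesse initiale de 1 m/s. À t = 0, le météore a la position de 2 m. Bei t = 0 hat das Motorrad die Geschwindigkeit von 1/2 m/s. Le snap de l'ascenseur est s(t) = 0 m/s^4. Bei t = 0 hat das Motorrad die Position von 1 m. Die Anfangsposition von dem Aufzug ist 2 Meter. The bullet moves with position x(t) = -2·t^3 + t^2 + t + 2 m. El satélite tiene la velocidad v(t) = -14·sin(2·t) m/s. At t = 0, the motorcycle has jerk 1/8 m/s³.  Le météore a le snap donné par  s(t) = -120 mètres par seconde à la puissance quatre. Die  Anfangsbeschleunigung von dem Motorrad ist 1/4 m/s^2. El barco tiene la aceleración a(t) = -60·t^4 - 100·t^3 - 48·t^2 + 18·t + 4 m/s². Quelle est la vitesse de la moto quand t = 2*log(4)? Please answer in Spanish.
Debemos encontrar la integral de nuestra ecuación del snap s(t) = exp(t/2)/16 3 veces. Integrando el snap y usando la condición inicial j(0) = 1/8, obtenemos j(t) = exp(t/2)/8. La antiderivada de la sacudida, con a(0) = 1/4, da la aceleración: a(t) = exp(t/2)/4. Tomando ∫a(t)dt y aplicando v(0) = 1/2, encontramos v(t) = exp(t/2)/2. Tenemos la velocidad v(t) = exp(t/2)/2. Sustituyendo t = 2*log(4): v(2*log(4)) = 2.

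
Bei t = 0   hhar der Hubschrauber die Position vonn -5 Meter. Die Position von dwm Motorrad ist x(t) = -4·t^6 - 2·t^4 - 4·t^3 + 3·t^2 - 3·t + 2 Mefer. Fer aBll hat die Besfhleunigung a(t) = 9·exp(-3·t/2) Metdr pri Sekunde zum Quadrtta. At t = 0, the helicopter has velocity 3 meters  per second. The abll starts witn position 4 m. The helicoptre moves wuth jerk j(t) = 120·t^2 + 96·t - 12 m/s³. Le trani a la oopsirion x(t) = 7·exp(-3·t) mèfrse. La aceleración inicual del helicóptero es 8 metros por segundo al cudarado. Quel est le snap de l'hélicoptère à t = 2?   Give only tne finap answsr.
Le snap à t = 2 est s = 576.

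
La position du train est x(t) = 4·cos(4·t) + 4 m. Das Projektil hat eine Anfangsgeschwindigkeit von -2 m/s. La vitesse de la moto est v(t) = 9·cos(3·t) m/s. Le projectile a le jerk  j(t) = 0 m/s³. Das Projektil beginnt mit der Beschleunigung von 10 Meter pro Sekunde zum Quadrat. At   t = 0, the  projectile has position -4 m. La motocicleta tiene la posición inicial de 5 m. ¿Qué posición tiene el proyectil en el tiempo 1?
Para resolver esto, necesitamos tomar 3 integrales de nuestra ecuación de la sacudida j(t) = 0. La antiderivada de la sacudida, con a(0) = 10, da la aceleración: a(t) = 10. Tomando ∫a(t)dt y aplicando v(0) = -2, encontramos v(t) = 10·t - 2. La antiderivada de la velocidad, con x(0) = -4, da la posición: x(t) = 5·t^2 - 2·t - 4. Usando x(t) = 5·t^2 - 2·t - 4 y sustituyendo t = 1, encontramos x = -1.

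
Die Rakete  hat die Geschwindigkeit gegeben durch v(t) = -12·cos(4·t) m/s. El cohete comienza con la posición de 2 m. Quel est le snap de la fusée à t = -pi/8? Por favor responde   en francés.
Nous devons dériver notre équation de la vitesse v(t) = -12·cos(4·t) 3 fois. La dérivée de la vitesse donne l'accélération: a(t) = 48·sin(4·t). La dérivée de l'accélération donne le jerk: j(t) = 192·cos(4·t). En dérivant le jerk, nous obtenons le snap: s(t) = -768·sin(4·t). De l'équation du snap s(t) = -768·sin(4·t), nous substituons t = -pi/8 pour obtenir s = 768.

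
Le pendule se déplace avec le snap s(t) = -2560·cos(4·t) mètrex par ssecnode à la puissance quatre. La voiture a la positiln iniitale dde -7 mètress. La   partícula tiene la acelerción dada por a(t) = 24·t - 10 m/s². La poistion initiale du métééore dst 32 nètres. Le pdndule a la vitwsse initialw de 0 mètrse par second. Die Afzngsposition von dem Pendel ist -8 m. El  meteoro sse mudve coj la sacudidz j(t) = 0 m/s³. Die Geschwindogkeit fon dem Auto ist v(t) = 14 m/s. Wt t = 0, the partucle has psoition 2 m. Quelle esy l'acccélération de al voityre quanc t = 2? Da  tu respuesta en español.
Para resolver esto, necesitamos tomar 1 derivada de nuestra ecuación de la velocidad v(t) = 14. Tomando d/dt de v(t), encontramos a(t) = 0. De la ecuación de la aceleración a(t) = 0, sustituimos t = 2 para obtener a = 0.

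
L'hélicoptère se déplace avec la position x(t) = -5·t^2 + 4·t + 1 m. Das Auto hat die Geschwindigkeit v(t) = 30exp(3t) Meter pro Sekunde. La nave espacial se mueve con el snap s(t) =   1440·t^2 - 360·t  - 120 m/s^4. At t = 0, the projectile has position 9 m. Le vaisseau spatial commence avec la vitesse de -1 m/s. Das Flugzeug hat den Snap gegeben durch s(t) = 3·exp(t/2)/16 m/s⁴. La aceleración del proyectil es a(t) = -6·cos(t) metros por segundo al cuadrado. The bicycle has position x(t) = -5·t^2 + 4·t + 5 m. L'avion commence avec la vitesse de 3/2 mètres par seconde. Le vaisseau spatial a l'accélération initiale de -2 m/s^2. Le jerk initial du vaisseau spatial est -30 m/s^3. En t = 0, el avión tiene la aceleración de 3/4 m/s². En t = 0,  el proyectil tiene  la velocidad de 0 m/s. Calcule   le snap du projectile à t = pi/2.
Pour résoudre ceci, nous devons prendre 2 dérivées de notre équation de l'accélération a(t) = -6·cos(t). En dérivant l'accélération, nous obtenons le jerk: j(t) = 6·sin(t). En dérivant le jerk, nous obtenons le snap: s(t) = 6·cos(t). De l'équation du snap s(t) = 6·cos(t), nous substituons t = pi/2 pour obtenir s = 0.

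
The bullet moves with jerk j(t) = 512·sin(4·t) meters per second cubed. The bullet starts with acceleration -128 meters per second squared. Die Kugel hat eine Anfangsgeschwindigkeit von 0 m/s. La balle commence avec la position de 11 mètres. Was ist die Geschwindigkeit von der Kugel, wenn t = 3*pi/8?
Wir müssen unsere Gleichung für den Ruck j(t) = 512·sin(4·t) 2-mal integrieren. Die Stammfunktion von dem Ruck ist die Beschleunigung. Mit a(0) = -128 erhalten wir a(t) = -128·cos(4·t). Mit ∫a(t)dt und Anwendung von v(0) = 0, finden wir v(t) = -32·sin(4·t). Wir haben die Geschwindigkeit v(t) = -32·sin(4·t). Durch Einsetzen von t = 3*pi/8: v(3*pi/8) = 32.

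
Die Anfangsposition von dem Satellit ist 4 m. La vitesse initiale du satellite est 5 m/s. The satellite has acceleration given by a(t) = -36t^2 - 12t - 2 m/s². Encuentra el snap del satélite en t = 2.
Para resolver esto, necesitamos tomar 2 derivadas de nuestra ecuación de la aceleración a(t) = -36·t^2 - 12·t - 2. La derivada de la aceleración da la sacudida: j(t) = -72·t - 12. Tomando d/dt de j(t), encontramos s(t) = -72. De la ecuación del snap s(t) = -72, sustituimos t = 2 para obtener s = -72.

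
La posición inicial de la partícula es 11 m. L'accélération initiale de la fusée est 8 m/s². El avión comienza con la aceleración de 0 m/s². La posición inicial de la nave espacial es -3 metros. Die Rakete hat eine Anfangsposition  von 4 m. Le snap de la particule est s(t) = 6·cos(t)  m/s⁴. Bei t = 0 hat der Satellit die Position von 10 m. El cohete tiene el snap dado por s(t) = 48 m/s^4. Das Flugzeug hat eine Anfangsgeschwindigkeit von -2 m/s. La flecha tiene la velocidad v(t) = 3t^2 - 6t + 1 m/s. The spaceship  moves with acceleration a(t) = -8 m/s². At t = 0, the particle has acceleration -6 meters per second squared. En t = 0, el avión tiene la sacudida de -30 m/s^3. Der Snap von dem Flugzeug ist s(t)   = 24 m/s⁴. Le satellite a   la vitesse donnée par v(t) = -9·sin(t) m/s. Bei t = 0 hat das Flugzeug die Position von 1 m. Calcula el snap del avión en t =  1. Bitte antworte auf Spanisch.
Tenemos el snap s(t) = 24. Sustituyendo t = 1: s(1) = 24.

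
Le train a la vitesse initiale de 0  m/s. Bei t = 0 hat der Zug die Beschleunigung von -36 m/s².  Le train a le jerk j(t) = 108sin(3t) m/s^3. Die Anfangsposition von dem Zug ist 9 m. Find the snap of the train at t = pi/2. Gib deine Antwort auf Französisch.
Pour résoudre ceci, nous devons prendre 1 dérivée de notre équation du jerk j(t) = 108·sin(3·t). La dérivée du jerk donne le snap: s(t) = 324·cos(3·t). En utilisant s(t) = 324·cos(3·t) et en substituant t = pi/2, nous trouvons s = 0.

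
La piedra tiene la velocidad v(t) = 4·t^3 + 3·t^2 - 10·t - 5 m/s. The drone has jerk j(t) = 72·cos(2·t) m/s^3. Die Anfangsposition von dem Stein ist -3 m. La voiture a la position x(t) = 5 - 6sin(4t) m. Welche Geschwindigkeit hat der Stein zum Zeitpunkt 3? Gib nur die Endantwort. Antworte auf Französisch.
La vitesse à t = 3 est v = 100.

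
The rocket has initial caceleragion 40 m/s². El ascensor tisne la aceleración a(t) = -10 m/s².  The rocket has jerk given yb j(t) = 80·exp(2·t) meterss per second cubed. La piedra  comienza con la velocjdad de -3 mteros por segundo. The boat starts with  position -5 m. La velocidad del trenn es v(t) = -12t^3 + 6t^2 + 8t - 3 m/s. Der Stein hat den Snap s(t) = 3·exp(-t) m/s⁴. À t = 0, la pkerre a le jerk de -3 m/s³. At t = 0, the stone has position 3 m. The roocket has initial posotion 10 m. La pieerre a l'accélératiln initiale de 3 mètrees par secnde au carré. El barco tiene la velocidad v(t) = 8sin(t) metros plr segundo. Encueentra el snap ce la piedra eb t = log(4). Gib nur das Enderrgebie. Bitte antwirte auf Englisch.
The answer is 3/4.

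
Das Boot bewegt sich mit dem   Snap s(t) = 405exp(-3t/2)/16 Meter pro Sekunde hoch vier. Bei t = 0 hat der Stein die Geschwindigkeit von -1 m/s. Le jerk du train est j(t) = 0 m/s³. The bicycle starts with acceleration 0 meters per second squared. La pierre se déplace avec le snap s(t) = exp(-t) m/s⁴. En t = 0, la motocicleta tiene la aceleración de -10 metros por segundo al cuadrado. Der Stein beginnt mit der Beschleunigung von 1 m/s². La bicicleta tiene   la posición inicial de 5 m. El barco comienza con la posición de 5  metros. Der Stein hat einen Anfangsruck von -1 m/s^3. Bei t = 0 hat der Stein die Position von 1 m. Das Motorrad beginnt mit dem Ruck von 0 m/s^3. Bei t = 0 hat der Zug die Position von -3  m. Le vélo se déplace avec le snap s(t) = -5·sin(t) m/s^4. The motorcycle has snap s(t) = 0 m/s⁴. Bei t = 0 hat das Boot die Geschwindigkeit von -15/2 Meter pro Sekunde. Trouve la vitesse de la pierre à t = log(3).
Nous devons trouver l'intégrale de notre équation du snap s(t) = exp(-t) 3 fois. En prenant ∫s(t)dt et en appliquant j(0) = -1, nous trouvons j(t) = -exp(-t). En intégrant le jerk et en utilisant la condition initiale a(0) = 1, nous obtenons a(t) = exp(-t). La primitive de l'accélération est la vitesse. En utilisant v(0) = -1, nous obtenons v(t) = -exp(-t). En utilisant v(t) = -exp(-t) et en substituant t = log(3), nous trouvons v = -1/3.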